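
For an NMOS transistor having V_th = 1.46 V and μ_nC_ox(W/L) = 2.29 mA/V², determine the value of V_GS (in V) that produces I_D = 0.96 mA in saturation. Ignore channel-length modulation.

In saturation I_D = ½ k_n (V_GS − V_th)², so V_GS − V_th = √(2 I_D / k_n) = √(2 × 0.96 / 2.29) = 0.916 V.
V_GS = 1.46 + 0.916 = 2.38 V.

V_GS = 2.38 V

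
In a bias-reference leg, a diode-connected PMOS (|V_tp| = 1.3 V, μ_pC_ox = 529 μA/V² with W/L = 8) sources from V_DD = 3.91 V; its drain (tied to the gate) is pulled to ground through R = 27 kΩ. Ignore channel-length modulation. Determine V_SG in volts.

With gate tied to drain, V_SG = V_SD ≥ V_SG − |V_tp|, so the device is in saturation.
k_p = μ_pC_ox · (W/L) = 4.232 mA/V².
KCL at the drain: ½ k_p (V_SG − |V_tp|)² = (V_DD − V_SG)/R.
Let x = V_SG − 1.3. Then 57.1 x² + x − 2.61 = 0, giving x = 0.205 V (positive root), so V_SG = 1.51 V.
I_D = (V_DD − V_SG)/R = (3.91 − 1.51) / 27 = 0.0891 mA.

V_SG = 1.51 V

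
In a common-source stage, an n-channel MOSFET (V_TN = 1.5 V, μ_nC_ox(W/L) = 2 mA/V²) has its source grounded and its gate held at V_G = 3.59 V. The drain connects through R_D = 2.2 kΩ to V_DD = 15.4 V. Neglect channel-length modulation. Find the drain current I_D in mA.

I_D = 4.37 mA

V_GS = V_G = 3.59 V, so V_ov = 3.59 − 1.5 = 2.09 V.
Assume saturation: I_D = ½ k_n V_ov² = 0.5 × 2 × 2.09² = 4.37 mA, giving V_DS = V_DD − I_D R_D = 15.4 − 4.37 × 2.2 = 5.79 V.
V_DS = 5.79 V ≥ V_ov = 2.09 V, confirming saturation.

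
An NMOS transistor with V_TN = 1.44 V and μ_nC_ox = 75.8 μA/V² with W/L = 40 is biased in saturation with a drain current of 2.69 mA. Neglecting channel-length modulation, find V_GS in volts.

k_n = μ_nC_ox · (W/L) = 3.032 mA/V².
In saturation I_D = ½ k_n (V_GS − V_TN)², so V_GS − V_TN = √(2 I_D / k_n) = √(2 × 2.69 / 3.032) = 1.33 V.
V_GS = 1.44 + 1.33 = 2.77 V.

V_GS = 2.77 V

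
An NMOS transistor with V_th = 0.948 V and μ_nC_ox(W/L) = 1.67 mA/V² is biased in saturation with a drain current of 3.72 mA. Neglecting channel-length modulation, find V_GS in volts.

V_GS = 3.06 V

In saturation I_D = ½ k_n (V_GS − V_th)², so V_GS − V_th = √(2 I_D / k_n) = √(2 × 3.72 / 1.67) = 2.11 V.
V_GS = 0.948 + 2.11 = 3.06 V.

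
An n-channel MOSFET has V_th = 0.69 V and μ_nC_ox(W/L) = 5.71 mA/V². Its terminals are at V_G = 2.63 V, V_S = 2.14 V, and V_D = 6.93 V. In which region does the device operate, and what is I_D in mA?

V_GS = V_G − V_S = 2.63 − 2.14 = 0.49 V; V_DS = V_D − V_S = 6.93 − 2.14 = 4.79 V.
V_GS = 0.49 V < V_th = 0.69 V, so the transistor is in cutoff.

Cutoff; I_D = 0 mA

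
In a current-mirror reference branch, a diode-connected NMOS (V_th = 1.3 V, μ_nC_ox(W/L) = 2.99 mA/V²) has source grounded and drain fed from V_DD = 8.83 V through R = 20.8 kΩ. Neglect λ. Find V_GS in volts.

With gate tied to drain, V_GS = V_DS ≥ V_GS − V_th, so the device is in saturation.
KCL at the drain: ½ k_n (V_GS − V_th)² = (V_DD − V_GS)/R.
Let x = V_GS − 1.3. Then 31.1 x² + x − 7.53 = 0, giving x = 0.476 V (positive root), so V_GS = 1.78 V.
I_D = (V_DD − V_GS)/R = (8.83 − 1.78) / 20.8 = 0.339 mA.

V_GS = 1.78 V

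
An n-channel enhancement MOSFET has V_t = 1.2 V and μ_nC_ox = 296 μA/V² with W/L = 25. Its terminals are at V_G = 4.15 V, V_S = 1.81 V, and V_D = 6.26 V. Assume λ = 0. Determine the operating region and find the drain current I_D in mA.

Saturation; I_D = 4.81 mA

V_GS = V_G − V_S = 4.15 − 1.81 = 2.34 V; V_DS = V_D − V_S = 6.26 − 1.81 = 4.45 V.
k_n = μ_nC_ox · (W/L) = 7.4 mA/V².
V_ov = V_GS − V_t = 2.34 − 1.2 = 1.14 V.
Since V_DS = 4.45 V ≥ V_ov = 1.14 V, the device is in saturation.
I_D = ½ k_n V_ov² = 0.5 × 7.4 × 1.14² = 4.81 mA.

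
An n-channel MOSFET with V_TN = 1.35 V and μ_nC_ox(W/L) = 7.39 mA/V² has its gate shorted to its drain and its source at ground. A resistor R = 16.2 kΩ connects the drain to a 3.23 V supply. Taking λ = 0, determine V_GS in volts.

With gate tied to drain, V_GS = V_DS ≥ V_GS − V_TN, so the device is in saturation.
KCL at the drain: ½ k_n (V_GS − V_TN)² = (V_DD − V_GS)/R.
Let x = V_GS − 1.35. Then 59.9 x² + x − 1.88 = 0, giving x = 0.169 V (positive root), so V_GS = 1.52 V.
I_D = (V_DD − V_GS)/R = (3.23 − 1.52) / 16.2 = 0.106 mA.

V_GS = 1.52 V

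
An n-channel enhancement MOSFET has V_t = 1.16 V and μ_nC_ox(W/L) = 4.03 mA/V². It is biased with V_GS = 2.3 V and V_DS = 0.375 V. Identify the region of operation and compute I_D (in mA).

Triode; I_D = 1.44 mA

V_ov = V_GS − V_t = 2.3 − 1.16 = 1.14 V.
Since V_DS = 0.375 V < V_ov = 1.14 V, the device is in the triode region.
I_D = k_n [V_ov · V_DS − ½ V_DS²] = 4.03 × [1.14 × 0.375 − 0.5 × 0.375²] = 1.44 mA.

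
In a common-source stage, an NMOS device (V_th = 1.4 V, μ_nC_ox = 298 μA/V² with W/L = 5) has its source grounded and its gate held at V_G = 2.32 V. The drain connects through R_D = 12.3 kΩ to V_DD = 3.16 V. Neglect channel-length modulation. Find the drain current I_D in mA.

V_GS = V_G = 2.32 V, so V_ov = 2.32 − 1.4 = 0.92 V.
k_n = μ_nC_ox · (W/L) = 1.49 mA/V².
Assume saturation: I_D = ½ k_n V_ov² = 0.5 × 1.49 × 0.92² = 0.631 mA, giving V_DS = V_DD − I_D R_D = 3.16 − 0.631 × 12.3 = -4.6 V.
But -4.6 V < V_ov = 0.92 V, so the device is actually in triode.
In triode I_D = k_n[V_ov V_DS − ½ V_DS²] and I_D = (V_DD − V_DS)/R_D. Equating: 9.16 V_DS² − 17.86 V_DS + 3.16 = 0, giving V_DS = 0.197 V (the root below V_ov).
I_D = (3.16 − 0.197) / 12.3 = 0.241 mA.

I_D = 0.241 mA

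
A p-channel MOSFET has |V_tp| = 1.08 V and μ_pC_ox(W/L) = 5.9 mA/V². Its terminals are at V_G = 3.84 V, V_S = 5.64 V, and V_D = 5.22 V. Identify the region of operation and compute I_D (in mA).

V_SG = V_S − V_G = 5.64 − 3.84 = 1.8 V; V_SD = V_S − V_D = 5.64 − 5.22 = 0.42 V.
V_ov = V_SG − |V_tp| = 1.8 − 1.08 = 0.72 V.
Since V_SD = 0.42 V < V_ov = 0.72 V, the device is in the triode region.
I_D = k_p [V_ov · V_SD − ½ V_SD²] = 5.9 × [0.72 × 0.42 − 0.5 × 0.42²] = 1.26 mA.

Triode; I_D = 1.26 mA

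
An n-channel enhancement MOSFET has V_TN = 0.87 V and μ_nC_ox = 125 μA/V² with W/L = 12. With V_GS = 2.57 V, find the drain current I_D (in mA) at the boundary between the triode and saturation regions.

I_D = 2.17 mA

At the boundary V_DS = V_ov = V_GS − V_TN = 2.57 − 0.87 = 1.7 V.
k_n = μ_nC_ox · (W/L) = 1.5 mA/V².
I_D = ½ k_n V_ov² = 0.5 × 1.5 × 1.7² = 2.17 mA.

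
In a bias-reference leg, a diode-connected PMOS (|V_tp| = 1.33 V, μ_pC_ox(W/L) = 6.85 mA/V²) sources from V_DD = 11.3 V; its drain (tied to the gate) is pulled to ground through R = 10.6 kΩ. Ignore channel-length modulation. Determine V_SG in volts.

V_SG = 1.84 V

With gate tied to drain, V_SG = V_SD ≥ V_SG − |V_tp|, so the device is in saturation.
KCL at the drain: ½ k_p (V_SG − |V_tp|)² = (V_DD − V_SG)/R.
Let x = V_SG − 1.33. Then 36.3 x² + x − 9.97 = 0, giving x = 0.51 V (positive root), so V_SG = 1.84 V.
I_D = (V_DD − V_SG)/R = (11.3 − 1.84) / 10.6 = 0.892 mA.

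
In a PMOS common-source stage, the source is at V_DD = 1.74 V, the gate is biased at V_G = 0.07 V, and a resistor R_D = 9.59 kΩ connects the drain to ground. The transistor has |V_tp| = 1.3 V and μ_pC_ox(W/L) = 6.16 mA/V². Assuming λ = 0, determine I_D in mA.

I_D = 0.173 mA

V_SG = V_DD − V_G = 1.74 − 0.07 = 1.67 V, so V_ov = 1.67 − 1.3 = 0.37 V.
Assume saturation: I_D = ½ k_p V_ov² = 0.5 × 6.16 × 0.37² = 0.422 mA, giving V_SD = V_DD − I_D R_D = 1.74 − 0.422 × 9.59 = -2.3 V.
But -2.3 V < V_ov = 0.37 V, so the device is actually in triode.
In triode I_D = k_p[V_ov V_SD − ½ V_SD²] and I_D = (V_DD − V_SD)/R_D. Equating: 29.5 V_SD² − 22.86 V_SD + 1.74 = 0, giving V_SD = 0.0856 V (the root below V_ov).
I_D = (1.74 − 0.0856) / 9.59 = 0.173 mA.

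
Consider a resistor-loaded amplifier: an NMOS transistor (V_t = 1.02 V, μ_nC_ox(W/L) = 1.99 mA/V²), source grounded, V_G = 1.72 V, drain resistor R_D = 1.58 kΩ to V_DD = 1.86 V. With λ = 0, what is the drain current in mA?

V_GS = V_G = 1.72 V, so V_ov = 1.72 − 1.02 = 0.7 V.
Assume saturation: I_D = ½ k_n V_ov² = 0.5 × 1.99 × 0.7² = 0.488 mA, giving V_DS = V_DD − I_D R_D = 1.86 − 0.488 × 1.58 = 1.09 V.
V_DS = 1.09 V ≥ V_ov = 0.7 V, confirming saturation.

I_D = 0.488 mA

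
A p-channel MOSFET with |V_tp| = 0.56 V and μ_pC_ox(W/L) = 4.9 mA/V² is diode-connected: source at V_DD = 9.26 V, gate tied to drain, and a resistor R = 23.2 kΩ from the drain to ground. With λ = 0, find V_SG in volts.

With gate tied to drain, V_SG = V_SD ≥ V_SG − |V_tp|, so the device is in saturation.
KCL at the drain: ½ k_p (V_SG − |V_tp|)² = (V_DD − V_SG)/R.
Let x = V_SG − 0.56. Then 56.8 x² + x − 8.7 = 0, giving x = 0.383 V (positive root), so V_SG = 0.943 V.
I_D = (V_DD − V_SG)/R = (9.26 − 0.943) / 23.2 = 0.359 mA.

V_SG = 0.943 V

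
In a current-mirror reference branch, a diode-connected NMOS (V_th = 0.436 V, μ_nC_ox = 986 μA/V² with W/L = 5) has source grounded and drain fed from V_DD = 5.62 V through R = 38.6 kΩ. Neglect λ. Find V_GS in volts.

V_GS = 0.664 V

With gate tied to drain, V_GS = V_DS ≥ V_GS − V_th, so the device is in saturation.
k_n = μ_nC_ox · (W/L) = 4.93 mA/V².
KCL at the drain: ½ k_n (V_GS − V_th)² = (V_DD − V_GS)/R.
Let x = V_GS − 0.436. Then 95.1 x² + x − 5.184 = 0, giving x = 0.228 V (positive root), so V_GS = 0.664 V.
I_D = (V_DD − V_GS)/R = (5.62 − 0.664) / 38.6 = 0.128 mA.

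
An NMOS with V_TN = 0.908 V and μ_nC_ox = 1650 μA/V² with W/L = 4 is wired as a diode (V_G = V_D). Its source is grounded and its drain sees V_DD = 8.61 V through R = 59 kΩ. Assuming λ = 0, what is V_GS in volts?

V_GS = 1.10 V

With gate tied to drain, V_GS = V_DS ≥ V_GS − V_TN, so the device is in saturation.
k_n = μ_nC_ox · (W/L) = 6.6 mA/V².
KCL at the drain: ½ k_n (V_GS − V_TN)² = (V_DD − V_GS)/R.
Let x = V_GS − 0.908. Then 195 x² + x − 7.702 = 0, giving x = 0.196 V (positive root), so V_GS = 1.1 V.
I_D = (V_DD − V_GS)/R = (8.61 − 1.1) / 59 = 0.127 mA.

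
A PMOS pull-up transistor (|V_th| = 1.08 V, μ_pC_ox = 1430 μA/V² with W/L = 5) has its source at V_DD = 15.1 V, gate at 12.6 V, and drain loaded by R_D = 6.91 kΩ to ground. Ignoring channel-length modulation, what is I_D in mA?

I_D = 2.15 mA

V_SG = V_DD − V_G = 15.1 − 12.6 = 2.5 V, so V_ov = 2.5 − 1.08 = 1.42 V.
k_p = μ_pC_ox · (W/L) = 7.15 mA/V².
Assume saturation: I_D = ½ k_p V_ov² = 0.5 × 7.15 × 1.42² = 7.21 mA, giving V_SD = V_DD − I_D R_D = 15.1 − 7.21 × 6.91 = -34.7 V.
But -34.7 V < V_ov = 1.42 V, so the device is actually in triode.
In triode I_D = k_p[V_ov V_SD − ½ V_SD²] and I_D = (V_DD − V_SD)/R_D. Equating: 24.7 V_SD² − 71.16 V_SD + 15.1 = 0, giving V_SD = 0.231 V (the root below V_ov).
I_D = (15.1 − 0.231) / 6.91 = 2.15 mA.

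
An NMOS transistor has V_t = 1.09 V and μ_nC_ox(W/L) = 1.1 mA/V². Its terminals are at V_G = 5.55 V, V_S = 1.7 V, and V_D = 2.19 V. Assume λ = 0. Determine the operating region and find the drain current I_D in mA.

Triode; I_D = 1.36 mA

V_GS = V_G − V_S = 5.55 − 1.7 = 3.85 V; V_DS = V_D − V_S = 2.19 − 1.7 = 0.49 V.
V_ov = V_GS − V_t = 3.85 − 1.09 = 2.76 V.
Since V_DS = 0.49 V < V_ov = 2.76 V, the device is in the triode region.
I_D = k_n [V_ov · V_DS − ½ V_DS²] = 1.1 × [2.76 × 0.49 − 0.5 × 0.49²] = 1.36 mA.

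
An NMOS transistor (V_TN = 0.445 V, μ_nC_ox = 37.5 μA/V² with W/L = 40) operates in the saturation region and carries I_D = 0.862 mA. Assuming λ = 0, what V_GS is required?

V_GS = 1.52 V

k_n = μ_nC_ox · (W/L) = 1.5 mA/V².
In saturation I_D = ½ k_n (V_GS − V_TN)², so V_GS − V_TN = √(2 I_D / k_n) = √(2 × 0.862 / 1.5) = 1.07 V.
V_GS = 0.445 + 1.07 = 1.52 V.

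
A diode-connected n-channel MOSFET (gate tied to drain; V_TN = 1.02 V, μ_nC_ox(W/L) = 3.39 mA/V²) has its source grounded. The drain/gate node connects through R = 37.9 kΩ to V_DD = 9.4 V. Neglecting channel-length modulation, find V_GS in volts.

With gate tied to drain, V_GS = V_DS ≥ V_GS − V_TN, so the device is in saturation.
KCL at the drain: ½ k_n (V_GS − V_TN)² = (V_DD − V_GS)/R.
Let x = V_GS − 1.02. Then 64.2 x² + x − 8.38 = 0, giving x = 0.353 V (positive root), so V_GS = 1.37 V.
I_D = (V_DD − V_GS)/R = (9.4 − 1.37) / 37.9 = 0.212 mA.

V_GS = 1.37 V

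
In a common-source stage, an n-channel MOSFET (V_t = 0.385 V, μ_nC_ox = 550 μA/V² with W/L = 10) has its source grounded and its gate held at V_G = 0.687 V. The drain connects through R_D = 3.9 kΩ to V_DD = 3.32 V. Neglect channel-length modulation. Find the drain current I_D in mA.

V_GS = V_G = 0.687 V, so V_ov = 0.687 − 0.385 = 0.302 V.
k_n = μ_nC_ox · (W/L) = 5.5 mA/V².
Assume saturation: I_D = ½ k_n V_ov² = 0.5 × 5.5 × 0.302² = 0.251 mA, giving V_DS = V_DD − I_D R_D = 3.32 − 0.251 × 3.9 = 2.34 V.
V_DS = 2.34 V ≥ V_ov = 0.302 V, confirming saturation.

I_D = 0.251 mA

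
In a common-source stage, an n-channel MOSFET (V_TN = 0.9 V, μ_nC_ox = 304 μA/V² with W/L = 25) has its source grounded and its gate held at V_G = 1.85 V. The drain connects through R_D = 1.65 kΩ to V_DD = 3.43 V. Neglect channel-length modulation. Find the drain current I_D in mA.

I_D = 1.89 mA

V_GS = V_G = 1.85 V, so V_ov = 1.85 − 0.9 = 0.95 V.
k_n = μ_nC_ox · (W/L) = 7.6 mA/V².
Assume saturation: I_D = ½ k_n V_ov² = 0.5 × 7.6 × 0.95² = 3.43 mA, giving V_DS = V_DD − I_D R_D = 3.43 − 3.43 × 1.65 = -2.23 V.
But -2.23 V < V_ov = 0.95 V, so the device is actually in triode.
In triode I_D = k_n[V_ov V_DS − ½ V_DS²] and I_D = (V_DD − V_DS)/R_D. Equating: 6.27 V_DS² − 12.91 V_DS + 3.43 = 0, giving V_DS = 0.313 V (the root below V_ov).
I_D = (3.43 − 0.313) / 1.65 = 1.89 mA.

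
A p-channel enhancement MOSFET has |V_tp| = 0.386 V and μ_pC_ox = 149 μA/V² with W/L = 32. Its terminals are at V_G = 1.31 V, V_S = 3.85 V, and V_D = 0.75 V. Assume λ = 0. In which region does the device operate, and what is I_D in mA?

Saturation; I_D = 11.1 mA

V_SG = V_S − V_G = 3.85 − 1.31 = 2.54 V; V_SD = V_S − V_D = 3.85 − 0.75 = 3.1 V.
k_p = μ_pC_ox · (W/L) = 4.768 mA/V².
V_ov = V_SG − |V_tp| = 2.54 − 0.386 = 2.15 V.
Since V_SD = 3.1 V ≥ V_ov = 2.15 V, the device is in saturation.
I_D = ½ k_p V_ov² = 0.5 × 4.768 × 2.15² = 11.1 mA.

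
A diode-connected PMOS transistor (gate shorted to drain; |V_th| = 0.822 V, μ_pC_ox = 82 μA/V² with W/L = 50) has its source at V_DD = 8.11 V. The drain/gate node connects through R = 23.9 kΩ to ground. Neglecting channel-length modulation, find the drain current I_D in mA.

With gate tied to drain, V_SG = V_SD ≥ V_SG − |V_th|, so the device is in saturation.
k_p = μ_pC_ox · (W/L) = 4.1 mA/V².
KCL at the drain: ½ k_p (V_SG − |V_th|)² = (V_DD − V_SG)/R.
Let x = V_SG − 0.822. Then 49 x² + x − 7.288 = 0, giving x = 0.376 V (positive root), so V_SG = 1.2 V.
I_D = (V_DD − V_SG)/R = (8.11 − 1.2) / 23.9 = 0.289 mA.

I_D = 0.289 mA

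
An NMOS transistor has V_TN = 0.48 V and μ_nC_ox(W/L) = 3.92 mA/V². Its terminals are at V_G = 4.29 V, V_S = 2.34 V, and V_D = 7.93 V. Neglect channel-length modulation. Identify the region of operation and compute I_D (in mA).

V_GS = V_G − V_S = 4.29 − 2.34 = 1.95 V; V_DS = V_D − V_S = 7.93 − 2.34 = 5.59 V.
V_ov = V_GS − V_TN = 1.95 − 0.48 = 1.47 V.
Since V_DS = 5.59 V ≥ V_ov = 1.47 V, the device is in saturation.
I_D = ½ k_n V_ov² = 0.5 × 3.92 × 1.47² = 4.24 mA.

Saturation; I_D = 4.24 mA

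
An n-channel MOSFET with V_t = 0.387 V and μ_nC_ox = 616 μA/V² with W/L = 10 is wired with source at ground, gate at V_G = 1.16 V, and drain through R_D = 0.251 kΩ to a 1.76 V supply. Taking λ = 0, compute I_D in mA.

I_D = 1.84 mA

V_GS = V_G = 1.16 V, so V_ov = 1.16 − 0.387 = 0.773 V.
k_n = μ_nC_ox · (W/L) = 6.16 mA/V².
Assume saturation: I_D = ½ k_n V_ov² = 0.5 × 6.16 × 0.773² = 1.84 mA, giving V_DS = V_DD − I_D R_D = 1.76 − 1.84 × 0.251 = 1.3 V.
V_DS = 1.3 V ≥ V_ov = 0.773 V, confirming saturation.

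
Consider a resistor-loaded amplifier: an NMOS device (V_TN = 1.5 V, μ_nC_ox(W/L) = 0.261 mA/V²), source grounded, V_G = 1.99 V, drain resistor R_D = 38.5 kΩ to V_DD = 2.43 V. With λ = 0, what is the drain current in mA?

V_GS = V_G = 1.99 V, so V_ov = 1.99 − 1.5 = 0.49 V.
Assume saturation: I_D = ½ k_n V_ov² = 0.5 × 0.261 × 0.49² = 0.0313 mA, giving V_DS = V_DD − I_D R_D = 2.43 − 0.0313 × 38.5 = 1.22 V.
V_DS = 1.22 V ≥ V_ov = 0.49 V, confirming saturation.

I_D = 0.0313 mA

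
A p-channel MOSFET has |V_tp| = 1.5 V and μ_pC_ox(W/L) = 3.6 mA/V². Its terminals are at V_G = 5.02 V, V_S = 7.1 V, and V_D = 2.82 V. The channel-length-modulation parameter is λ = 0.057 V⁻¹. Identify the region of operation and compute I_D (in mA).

V_SG = V_S − V_G = 7.1 − 5.02 = 2.08 V; V_SD = V_S − V_D = 7.1 − 2.82 = 4.28 V.
V_ov = V_SG − |V_tp| = 2.08 − 1.5 = 0.58 V.
Since V_SD = 4.28 V ≥ V_ov = 0.58 V, the device is in saturation.
I_D = ½ k_p V_ov² (1 + λ V_SD) = 0.5 × 3.6 × 0.58² × (1 + 0.057 × 4.28) = 0.753 mA.

Saturation; I_D = 0.753 mA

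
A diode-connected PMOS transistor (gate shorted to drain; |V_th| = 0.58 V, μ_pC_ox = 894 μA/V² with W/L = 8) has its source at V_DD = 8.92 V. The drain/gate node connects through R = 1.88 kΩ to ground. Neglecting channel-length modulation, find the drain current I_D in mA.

With gate tied to drain, V_SG = V_SD ≥ V_SG − |V_th|, so the device is in saturation.
k_p = μ_pC_ox · (W/L) = 7.152 mA/V².
KCL at the drain: ½ k_p (V_SG − |V_th|)² = (V_DD − V_SG)/R.
Let x = V_SG − 0.58. Then 6.72 x² + x − 8.34 = 0, giving x = 1.04 V (positive root), so V_SG = 1.62 V.
I_D = (V_DD − V_SG)/R = (8.92 − 1.62) / 1.88 = 3.88 mA.

I_D = 3.88 mA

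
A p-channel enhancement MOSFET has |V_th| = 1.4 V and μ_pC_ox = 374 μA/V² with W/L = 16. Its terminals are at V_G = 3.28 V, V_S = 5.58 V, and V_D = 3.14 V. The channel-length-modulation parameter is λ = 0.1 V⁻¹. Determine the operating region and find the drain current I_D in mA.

Saturation; I_D = 3.01 mA

V_SG = V_S − V_G = 5.58 − 3.28 = 2.3 V; V_SD = V_S − V_D = 5.58 − 3.14 = 2.44 V.
k_p = μ_pC_ox · (W/L) = 5.984 mA/V².
V_ov = V_SG − |V_th| = 2.3 − 1.4 = 0.9 V.
Since V_SD = 2.44 V ≥ V_ov = 0.9 V, the device is in saturation.
I_D = ½ k_p V_ov² (1 + λ V_SD) = 0.5 × 5.984 × 0.9² × (1 + 0.1 × 2.44) = 3.01 mA.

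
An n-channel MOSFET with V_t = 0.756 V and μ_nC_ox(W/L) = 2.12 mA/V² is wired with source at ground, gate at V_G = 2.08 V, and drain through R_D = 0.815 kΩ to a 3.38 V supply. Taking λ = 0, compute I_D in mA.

I_D = 1.86 mA

V_GS = V_G = 2.08 V, so V_ov = 2.08 − 0.756 = 1.32 V.
Assume saturation: I_D = ½ k_n V_ov² = 0.5 × 2.12 × 1.32² = 1.86 mA, giving V_DS = V_DD − I_D R_D = 3.38 − 1.86 × 0.815 = 1.87 V.
V_DS = 1.87 V ≥ V_ov = 1.32 V, confirming saturation.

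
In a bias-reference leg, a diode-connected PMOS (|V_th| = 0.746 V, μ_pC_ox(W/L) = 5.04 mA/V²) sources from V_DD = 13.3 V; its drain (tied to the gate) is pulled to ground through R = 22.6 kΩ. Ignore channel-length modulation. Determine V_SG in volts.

V_SG = 1.21 V

With gate tied to drain, V_SG = V_SD ≥ V_SG − |V_th|, so the device is in saturation.
KCL at the drain: ½ k_p (V_SG − |V_th|)² = (V_DD − V_SG)/R.
Let x = V_SG − 0.746. Then 57 x² + x − 12.55 = 0, giving x = 0.461 V (positive root), so V_SG = 1.21 V.
I_D = (V_DD − V_SG)/R = (13.3 − 1.21) / 22.6 = 0.535 mA.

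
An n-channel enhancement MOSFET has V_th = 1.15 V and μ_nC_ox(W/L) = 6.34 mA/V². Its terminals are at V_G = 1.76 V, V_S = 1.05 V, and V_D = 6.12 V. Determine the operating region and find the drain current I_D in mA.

V_GS = V_G − V_S = 1.76 − 1.05 = 0.71 V; V_DS = V_D − V_S = 6.12 − 1.05 = 5.07 V.
V_GS = 0.71 V < V_th = 1.15 V, so the transistor is in cutoff.

Cutoff; I_D = 0 mA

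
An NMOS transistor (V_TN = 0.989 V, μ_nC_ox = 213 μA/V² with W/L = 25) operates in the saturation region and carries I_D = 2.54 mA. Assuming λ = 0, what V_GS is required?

V_GS = 1.97 V

k_n = μ_nC_ox · (W/L) = 5.325 mA/V².
In saturation I_D = ½ k_n (V_GS − V_TN)², so V_GS − V_TN = √(2 I_D / k_n) = √(2 × 2.54 / 5.325) = 0.977 V.
V_GS = 0.989 + 0.977 = 1.97 V.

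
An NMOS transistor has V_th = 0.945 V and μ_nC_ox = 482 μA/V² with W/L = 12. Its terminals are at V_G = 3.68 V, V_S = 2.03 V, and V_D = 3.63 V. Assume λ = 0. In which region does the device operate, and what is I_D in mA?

V_GS = V_G − V_S = 3.68 − 2.03 = 1.65 V; V_DS = V_D − V_S = 3.63 − 2.03 = 1.6 V.
k_n = μ_nC_ox · (W/L) = 5.784 mA/V².
V_ov = V_GS − V_th = 1.65 − 0.945 = 0.705 V.
Since V_DS = 1.6 V ≥ V_ov = 0.705 V, the device is in saturation.
I_D = ½ k_n V_ov² = 0.5 × 5.784 × 0.705² = 1.44 mA.

Saturation; I_D = 1.44 mA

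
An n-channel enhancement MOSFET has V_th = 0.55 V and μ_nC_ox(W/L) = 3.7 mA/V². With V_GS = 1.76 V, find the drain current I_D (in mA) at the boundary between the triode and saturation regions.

I_D = 2.71 mA

At the boundary V_DS = V_ov = V_GS − V_th = 1.76 − 0.55 = 1.21 V.
I_D = ½ k_n V_ov² = 0.5 × 3.7 × 1.21² = 2.71 mA.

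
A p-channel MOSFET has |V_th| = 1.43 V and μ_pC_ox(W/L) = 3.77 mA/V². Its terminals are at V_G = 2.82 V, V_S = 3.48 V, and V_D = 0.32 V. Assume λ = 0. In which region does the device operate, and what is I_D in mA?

V_SG = V_S − V_G = 3.48 − 2.82 = 0.66 V; V_SD = V_S − V_D = 3.48 − 0.32 = 3.16 V.
V_SG = 0.66 V < |V_th| = 1.43 V, so the transistor is in cutoff.

Cutoff; I_D = 0 mA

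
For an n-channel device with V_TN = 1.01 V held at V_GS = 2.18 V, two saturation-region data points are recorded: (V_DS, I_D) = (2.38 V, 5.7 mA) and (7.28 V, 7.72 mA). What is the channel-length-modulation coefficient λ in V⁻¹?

λ = 0.0874 V⁻¹

With V_GS fixed, I_D ∝ (1 + λ V_DS) in saturation, so I_D2/I_D1 = (1 + λ V_DS2)/(1 + λ V_DS1).
7.72/5.7 = 1.354 = (1 + 7.28 λ)/(1 + 2.38 λ).
Solving: λ (I_D1 V_DS2 − I_D2 V_DS1) = I_D2 − I_D1, so λ = (7.72 − 5.7) / (5.7 × 7.28 − 7.72 × 2.38) = 2.02 / 23.1 = 0.0874 V⁻¹.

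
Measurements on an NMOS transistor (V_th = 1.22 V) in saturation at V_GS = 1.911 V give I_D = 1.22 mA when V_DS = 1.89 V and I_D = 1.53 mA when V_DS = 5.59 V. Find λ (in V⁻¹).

λ = 0.0789 V⁻¹

With V_GS fixed, I_D ∝ (1 + λ V_DS) in saturation, so I_D2/I_D1 = (1 + λ V_DS2)/(1 + λ V_DS1).
1.53/1.22 = 1.254 = (1 + 5.59 λ)/(1 + 1.89 λ).
Solving: λ (I_D1 V_DS2 − I_D2 V_DS1) = I_D2 − I_D1, so λ = (1.53 − 1.22) / (1.22 × 5.59 − 1.53 × 1.89) = 0.31 / 3.93 = 0.0789 V⁻¹.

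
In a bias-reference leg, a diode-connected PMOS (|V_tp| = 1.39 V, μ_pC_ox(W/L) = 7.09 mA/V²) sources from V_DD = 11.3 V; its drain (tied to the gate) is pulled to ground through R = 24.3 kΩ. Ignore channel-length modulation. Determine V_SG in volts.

With gate tied to drain, V_SG = V_SD ≥ V_SG − |V_tp|, so the device is in saturation.
KCL at the drain: ½ k_p (V_SG − |V_tp|)² = (V_DD − V_SG)/R.
Let x = V_SG − 1.39. Then 86.1 x² + x − 9.91 = 0, giving x = 0.333 V (positive root), so V_SG = 1.72 V.
I_D = (V_DD − V_SG)/R = (11.3 − 1.72) / 24.3 = 0.394 mA.

V_SG = 1.72 V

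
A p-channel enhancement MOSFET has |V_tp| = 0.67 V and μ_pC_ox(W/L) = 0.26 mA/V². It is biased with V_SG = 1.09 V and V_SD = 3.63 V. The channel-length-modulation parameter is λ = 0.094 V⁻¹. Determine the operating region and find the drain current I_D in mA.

Saturation; I_D = 0.0308 mA

V_ov = V_SG − |V_tp| = 1.09 − 0.67 = 0.42 V.
Since V_SD = 3.63 V ≥ V_ov = 0.42 V, the device is in saturation.
I_D = ½ k_p V_ov² (1 + λ V_SD) = 0.5 × 0.26 × 0.42² × (1 + 0.094 × 3.63) = 0.0308 mA.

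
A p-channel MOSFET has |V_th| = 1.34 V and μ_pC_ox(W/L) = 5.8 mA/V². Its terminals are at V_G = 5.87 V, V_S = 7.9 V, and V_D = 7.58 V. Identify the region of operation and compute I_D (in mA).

V_SG = V_S − V_G = 7.9 − 5.87 = 2.03 V; V_SD = V_S − V_D = 7.9 − 7.58 = 0.32 V.
V_ov = V_SG − |V_th| = 2.03 − 1.34 = 0.69 V.
Since V_SD = 0.32 V < V_ov = 0.69 V, the device is in the triode region.
I_D = k_p [V_ov · V_SD − ½ V_SD²] = 5.8 × [0.69 × 0.32 − 0.5 × 0.32²] = 0.984 mA.

Triode; I_D = 0.984 mA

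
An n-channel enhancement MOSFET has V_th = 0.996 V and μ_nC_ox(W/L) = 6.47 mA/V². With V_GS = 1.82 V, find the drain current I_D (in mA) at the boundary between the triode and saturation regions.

I_D = 2.20 mA

At the boundary V_DS = V_ov = V_GS − V_th = 1.82 − 0.996 = 0.824 V.
I_D = ½ k_n V_ov² = 0.5 × 6.47 × 0.824² = 2.2 mA.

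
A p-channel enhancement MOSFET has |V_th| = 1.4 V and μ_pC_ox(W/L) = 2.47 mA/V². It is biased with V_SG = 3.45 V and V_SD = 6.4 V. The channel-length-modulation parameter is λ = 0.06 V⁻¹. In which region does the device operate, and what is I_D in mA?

Saturation; I_D = 7.18 mA

V_ov = V_SG − |V_th| = 3.45 − 1.4 = 2.05 V.
Since V_SD = 6.4 V ≥ V_ov = 2.05 V, the device is in saturation.
I_D = ½ k_p V_ov² (1 + λ V_SD) = 0.5 × 2.47 × 2.05² × (1 + 0.06 × 6.4) = 7.18 mA.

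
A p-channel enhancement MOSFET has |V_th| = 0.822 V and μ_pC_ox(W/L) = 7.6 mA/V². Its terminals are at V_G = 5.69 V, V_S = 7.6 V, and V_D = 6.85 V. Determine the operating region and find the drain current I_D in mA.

Triode; I_D = 4.06 mA

V_SG = V_S − V_G = 7.6 − 5.69 = 1.91 V; V_SD = V_S − V_D = 7.6 − 6.85 = 0.75 V.
V_ov = V_SG − |V_th| = 1.91 − 0.822 = 1.09 V.
Since V_SD = 0.75 V < V_ov = 1.09 V, the device is in the triode region.
I_D = k_p [V_ov · V_SD − ½ V_SD²] = 7.6 × [1.09 × 0.75 − 0.5 × 0.75²] = 4.06 mA.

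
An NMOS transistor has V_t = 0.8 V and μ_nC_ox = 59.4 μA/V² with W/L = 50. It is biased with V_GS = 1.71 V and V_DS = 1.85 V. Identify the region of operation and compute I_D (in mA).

k_n = μ_nC_ox · (W/L) = 2.97 mA/V².
V_ov = V_GS − V_t = 1.71 − 0.8 = 0.91 V.
Since V_DS = 1.85 V ≥ V_ov = 0.91 V, the device is in saturation.
I_D = ½ k_n V_ov² = 0.5 × 2.97 × 0.91² = 1.23 mA.

Saturation; I_D = 1.23 mA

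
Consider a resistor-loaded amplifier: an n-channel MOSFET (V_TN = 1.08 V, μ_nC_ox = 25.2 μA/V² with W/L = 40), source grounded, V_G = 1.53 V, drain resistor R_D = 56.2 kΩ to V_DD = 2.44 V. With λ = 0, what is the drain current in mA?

V_GS = V_G = 1.53 V, so V_ov = 1.53 − 1.08 = 0.45 V.
k_n = μ_nC_ox · (W/L) = 1.008 mA/V².
Assume saturation: I_D = ½ k_n V_ov² = 0.5 × 1.008 × 0.45² = 0.102 mA, giving V_DS = V_DD − I_D R_D = 2.44 − 0.102 × 56.2 = -3.3 V.
But -3.3 V < V_ov = 0.45 V, so the device is actually in triode.
In triode I_D = k_n[V_ov V_DS − ½ V_DS²] and I_D = (V_DD − V_DS)/R_D. Equating: 28.3 V_DS² − 26.49 V_DS + 2.44 = 0, giving V_DS = 0.104 V (the root below V_ov).
I_D = (2.44 − 0.104) / 56.2 = 0.0416 mA.

I_D = 0.0416 mA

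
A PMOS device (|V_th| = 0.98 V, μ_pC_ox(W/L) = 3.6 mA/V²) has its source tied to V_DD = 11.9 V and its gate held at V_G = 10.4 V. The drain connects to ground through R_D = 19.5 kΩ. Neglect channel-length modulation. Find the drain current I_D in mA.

V_SG = V_DD − V_G = 11.9 − 10.4 = 1.5 V, so V_ov = 1.5 − 0.98 = 0.52 V.
Assume saturation: I_D = ½ k_p V_ov² = 0.5 × 3.6 × 0.52² = 0.487 mA, giving V_SD = V_DD − I_D R_D = 11.9 − 0.487 × 19.5 = 2.41 V.
V_SD = 2.41 V ≥ V_ov = 0.52 V, confirming saturation.

I_D = 0.487 mA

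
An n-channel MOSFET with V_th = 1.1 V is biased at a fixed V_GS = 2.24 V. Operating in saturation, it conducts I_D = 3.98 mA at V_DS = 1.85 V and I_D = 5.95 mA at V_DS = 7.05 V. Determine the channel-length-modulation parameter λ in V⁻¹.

λ = 0.116 V⁻¹

With V_GS fixed, I_D ∝ (1 + λ V_DS) in saturation, so I_D2/I_D1 = (1 + λ V_DS2)/(1 + λ V_DS1).
5.95/3.98 = 1.495 = (1 + 7.05 λ)/(1 + 1.85 λ).
Solving: λ (I_D1 V_DS2 − I_D2 V_DS1) = I_D2 − I_D1, so λ = (5.95 − 3.98) / (3.98 × 7.05 − 5.95 × 1.85) = 1.97 / 17.1 = 0.116 V⁻¹.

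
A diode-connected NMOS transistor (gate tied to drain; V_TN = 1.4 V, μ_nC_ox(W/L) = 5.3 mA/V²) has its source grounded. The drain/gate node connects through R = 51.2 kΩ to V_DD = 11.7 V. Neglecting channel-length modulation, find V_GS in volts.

V_GS = 1.67 V

With gate tied to drain, V_GS = V_DS ≥ V_GS − V_TN, so the device is in saturation.
KCL at the drain: ½ k_n (V_GS − V_TN)² = (V_DD − V_GS)/R.
Let x = V_GS − 1.4. Then 136 x² + x − 10.3 = 0, giving x = 0.272 V (positive root), so V_GS = 1.67 V.
I_D = (V_DD − V_GS)/R = (11.7 − 1.67) / 51.2 = 0.196 mA.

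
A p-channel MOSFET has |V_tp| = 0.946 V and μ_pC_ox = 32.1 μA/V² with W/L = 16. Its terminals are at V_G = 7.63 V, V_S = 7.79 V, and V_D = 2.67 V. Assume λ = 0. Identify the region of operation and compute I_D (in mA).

V_SG = V_S − V_G = 7.79 − 7.63 = 0.16 V; V_SD = V_S − V_D = 7.79 − 2.67 = 5.12 V.
V_SG = 0.16 V < |V_tp| = 0.946 V, so the transistor is in cutoff.

Cutoff; I_D = 0 mA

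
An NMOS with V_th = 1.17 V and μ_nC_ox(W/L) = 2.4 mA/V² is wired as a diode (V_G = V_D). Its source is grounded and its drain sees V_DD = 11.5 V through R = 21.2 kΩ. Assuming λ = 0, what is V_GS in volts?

V_GS = 1.79 V

With gate tied to drain, V_GS = V_DS ≥ V_GS − V_th, so the device is in saturation.
KCL at the drain: ½ k_n (V_GS − V_th)² = (V_DD − V_GS)/R.
Let x = V_GS − 1.17. Then 25.4 x² + x − 10.33 = 0, giving x = 0.618 V (positive root), so V_GS = 1.79 V.
I_D = (V_DD − V_GS)/R = (11.5 − 1.79) / 21.2 = 0.458 mA.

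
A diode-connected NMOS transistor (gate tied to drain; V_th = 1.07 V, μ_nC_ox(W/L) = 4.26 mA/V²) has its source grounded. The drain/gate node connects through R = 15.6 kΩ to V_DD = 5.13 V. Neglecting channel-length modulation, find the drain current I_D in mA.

With gate tied to drain, V_GS = V_DS ≥ V_GS − V_th, so the device is in saturation.
KCL at the drain: ½ k_n (V_GS − V_th)² = (V_DD − V_GS)/R.
Let x = V_GS − 1.07. Then 33.2 x² + x − 4.06 = 0, giving x = 0.335 V (positive root), so V_GS = 1.4 V.
I_D = (V_DD − V_GS)/R = (5.13 − 1.4) / 15.6 = 0.239 mA.

I_D = 0.239 mA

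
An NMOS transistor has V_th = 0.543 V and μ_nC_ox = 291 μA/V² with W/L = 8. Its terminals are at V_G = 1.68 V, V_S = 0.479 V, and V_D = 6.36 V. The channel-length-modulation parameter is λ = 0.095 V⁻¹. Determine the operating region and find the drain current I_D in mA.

V_GS = V_G − V_S = 1.68 − 0.479 = 1.2 V; V_DS = V_D − V_S = 6.36 − 0.479 = 5.88 V.
k_n = μ_nC_ox · (W/L) = 2.328 mA/V².
V_ov = V_GS − V_th = 1.2 − 0.543 = 0.658 V.
Since V_DS = 5.88 V ≥ V_ov = 0.658 V, the device is in saturation.
I_D = ½ k_n V_ov² (1 + λ V_DS) = 0.5 × 2.328 × 0.658² × (1 + 0.095 × 5.88) = 0.786 mA.

Saturation; I_D = 0.786 mA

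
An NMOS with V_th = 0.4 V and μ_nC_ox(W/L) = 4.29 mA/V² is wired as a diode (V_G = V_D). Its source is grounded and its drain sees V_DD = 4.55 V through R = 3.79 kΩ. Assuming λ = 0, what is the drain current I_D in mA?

I_D = 0.922 mA

With gate tied to drain, V_GS = V_DS ≥ V_GS − V_th, so the device is in saturation.
KCL at the drain: ½ k_n (V_GS − V_th)² = (V_DD − V_GS)/R.
Let x = V_GS − 0.4. Then 8.13 x² + x − 4.15 = 0, giving x = 0.656 V (positive root), so V_GS = 1.06 V.
I_D = (V_DD − V_GS)/R = (4.55 − 1.06) / 3.79 = 0.922 mA.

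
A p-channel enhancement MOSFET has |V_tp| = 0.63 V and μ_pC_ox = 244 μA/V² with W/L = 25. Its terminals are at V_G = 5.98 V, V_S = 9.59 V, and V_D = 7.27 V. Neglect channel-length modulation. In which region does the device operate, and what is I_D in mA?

Triode; I_D = 25.8 mA

V_SG = V_S − V_G = 9.59 − 5.98 = 3.61 V; V_SD = V_S − V_D = 9.59 − 7.27 = 2.32 V.
k_p = μ_pC_ox · (W/L) = 6.1 mA/V².
V_ov = V_SG − |V_tp| = 3.61 − 0.63 = 2.98 V.
Since V_SD = 2.32 V < V_ov = 2.98 V, the device is in the triode region.
I_D = k_p [V_ov · V_SD − ½ V_SD²] = 6.1 × [2.98 × 2.32 − 0.5 × 2.32²] = 25.8 mA.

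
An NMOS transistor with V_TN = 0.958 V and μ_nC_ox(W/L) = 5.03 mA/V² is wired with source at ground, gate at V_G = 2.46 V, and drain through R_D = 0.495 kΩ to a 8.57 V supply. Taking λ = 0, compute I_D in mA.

I_D = 5.67 mA

V_GS = V_G = 2.46 V, so V_ov = 2.46 − 0.958 = 1.5 V.
Assume saturation: I_D = ½ k_n V_ov² = 0.5 × 5.03 × 1.5² = 5.67 mA, giving V_DS = V_DD − I_D R_D = 8.57 − 5.67 × 0.495 = 5.76 V.
V_DS = 5.76 V ≥ V_ov = 1.5 V, confirming saturation.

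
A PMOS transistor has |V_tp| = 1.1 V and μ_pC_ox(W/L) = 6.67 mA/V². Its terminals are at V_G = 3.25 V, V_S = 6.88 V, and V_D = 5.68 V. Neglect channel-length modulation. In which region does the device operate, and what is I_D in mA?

Triode; I_D = 15.4 mA

V_SG = V_S − V_G = 6.88 − 3.25 = 3.63 V; V_SD = V_S − V_D = 6.88 − 5.68 = 1.2 V.
V_ov = V_SG − |V_tp| = 3.63 − 1.1 = 2.53 V.
Since V_SD = 1.2 V < V_ov = 2.53 V, the device is in the triode region.
I_D = k_p [V_ov · V_SD − ½ V_SD²] = 6.67 × [2.53 × 1.2 − 0.5 × 1.2²] = 15.4 mA.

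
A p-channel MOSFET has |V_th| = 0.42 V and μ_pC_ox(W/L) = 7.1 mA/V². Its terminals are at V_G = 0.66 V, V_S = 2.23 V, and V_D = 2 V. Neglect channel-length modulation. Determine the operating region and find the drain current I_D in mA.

V_SG = V_S − V_G = 2.23 − 0.66 = 1.57 V; V_SD = V_S − V_D = 2.23 − 2 = 0.23 V.
V_ov = V_SG − |V_th| = 1.57 − 0.42 = 1.15 V.
Since V_SD = 0.23 V < V_ov = 1.15 V, the device is in the triode region.
I_D = k_p [V_ov · V_SD − ½ V_SD²] = 7.1 × [1.15 × 0.23 − 0.5 × 0.23²] = 1.69 mA.

Triode; I_D = 1.69 mA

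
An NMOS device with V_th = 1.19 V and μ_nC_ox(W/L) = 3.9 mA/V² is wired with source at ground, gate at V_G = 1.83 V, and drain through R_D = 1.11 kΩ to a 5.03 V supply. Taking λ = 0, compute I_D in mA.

V_GS = V_G = 1.83 V, so V_ov = 1.83 − 1.19 = 0.64 V.
Assume saturation: I_D = ½ k_n V_ov² = 0.5 × 3.9 × 0.64² = 0.799 mA, giving V_DS = V_DD − I_D R_D = 5.03 − 0.799 × 1.11 = 4.14 V.
V_DS = 4.14 V ≥ V_ov = 0.64 V, confirming saturation.

I_D = 0.799 mA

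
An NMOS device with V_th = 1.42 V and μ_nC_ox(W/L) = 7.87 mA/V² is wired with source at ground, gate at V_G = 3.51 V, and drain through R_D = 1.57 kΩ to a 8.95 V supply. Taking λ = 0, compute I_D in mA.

I_D = 5.47 mA

V_GS = V_G = 3.51 V, so V_ov = 3.51 − 1.42 = 2.09 V.
Assume saturation: I_D = ½ k_n V_ov² = 0.5 × 7.87 × 2.09² = 17.2 mA, giving V_DS = V_DD − I_D R_D = 8.95 − 17.2 × 1.57 = -18 V.
But -18 V < V_ov = 2.09 V, so the device is actually in triode.
In triode I_D = k_n[V_ov V_DS − ½ V_DS²] and I_D = (V_DD − V_DS)/R_D. Equating: 6.18 V_DS² − 26.82 V_DS + 8.95 = 0, giving V_DS = 0.364 V (the root below V_ov).
I_D = (8.95 − 0.364) / 1.57 = 5.47 mA.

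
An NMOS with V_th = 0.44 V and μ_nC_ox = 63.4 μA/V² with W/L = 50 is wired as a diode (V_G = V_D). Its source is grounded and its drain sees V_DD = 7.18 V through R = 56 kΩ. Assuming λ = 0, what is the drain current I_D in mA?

With gate tied to drain, V_GS = V_DS ≥ V_GS − V_th, so the device is in saturation.
k_n = μ_nC_ox · (W/L) = 3.17 mA/V².
KCL at the drain: ½ k_n (V_GS − V_th)² = (V_DD − V_GS)/R.
Let x = V_GS − 0.44. Then 88.8 x² + x − 6.74 = 0, giving x = 0.27 V (positive root), so V_GS = 0.71 V.
I_D = (V_DD − V_GS)/R = (7.18 − 0.71) / 56 = 0.116 mA.

I_D = 0.116 mA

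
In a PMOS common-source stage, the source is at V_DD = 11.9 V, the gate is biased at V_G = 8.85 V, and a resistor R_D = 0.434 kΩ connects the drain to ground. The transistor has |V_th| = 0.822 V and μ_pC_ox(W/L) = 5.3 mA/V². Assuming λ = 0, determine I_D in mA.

V_SG = V_DD − V_G = 11.9 − 8.85 = 3.05 V, so V_ov = 3.05 − 0.822 = 2.23 V.
Assume saturation: I_D = ½ k_p V_ov² = 0.5 × 5.3 × 2.23² = 13.2 mA, giving V_SD = V_DD − I_D R_D = 11.9 − 13.2 × 0.434 = 6.19 V.
V_SD = 6.19 V ≥ V_ov = 2.23 V, confirming saturation.

I_D = 13.2 mA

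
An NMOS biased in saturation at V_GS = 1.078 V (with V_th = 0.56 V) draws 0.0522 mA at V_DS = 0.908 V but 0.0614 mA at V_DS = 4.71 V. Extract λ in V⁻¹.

With V_GS fixed, I_D ∝ (1 + λ V_DS) in saturation, so I_D2/I_D1 = (1 + λ V_DS2)/(1 + λ V_DS1).
0.0614/0.0522 = 1.176 = (1 + 4.71 λ)/(1 + 0.908 λ).
Solving: λ (I_D1 V_DS2 − I_D2 V_DS1) = I_D2 − I_D1, so λ = (0.0614 − 0.0522) / (0.0522 × 4.71 − 0.0614 × 0.908) = 0.0092 / 0.19 = 0.0484 V⁻¹.

λ = 0.0484 V⁻¹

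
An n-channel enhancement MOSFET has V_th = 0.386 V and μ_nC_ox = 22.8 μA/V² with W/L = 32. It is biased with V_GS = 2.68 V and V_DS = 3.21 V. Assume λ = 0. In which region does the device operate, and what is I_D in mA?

k_n = μ_nC_ox · (W/L) = 0.7296 mA/V².
V_ov = V_GS − V_th = 2.68 − 0.386 = 2.29 V.
Since V_DS = 3.21 V ≥ V_ov = 2.29 V, the device is in saturation.
I_D = ½ k_n V_ov² = 0.5 × 0.7296 × 2.29² = 1.92 mA.

Saturation; I_D = 1.92 mA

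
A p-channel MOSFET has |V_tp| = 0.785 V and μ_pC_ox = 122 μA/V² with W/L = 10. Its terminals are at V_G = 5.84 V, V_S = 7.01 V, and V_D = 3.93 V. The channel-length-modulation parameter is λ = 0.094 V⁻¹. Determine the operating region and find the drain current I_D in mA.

V_SG = V_S − V_G = 7.01 − 5.84 = 1.17 V; V_SD = V_S − V_D = 7.01 − 3.93 = 3.08 V.
k_p = μ_pC_ox · (W/L) = 1.22 mA/V².
V_ov = V_SG − |V_tp| = 1.17 − 0.785 = 0.385 V.
Since V_SD = 3.08 V ≥ V_ov = 0.385 V, the device is in saturation.
I_D = ½ k_p V_ov² (1 + λ V_SD) = 0.5 × 1.22 × 0.385² × (1 + 0.094 × 3.08) = 0.117 mA.

Saturation; I_D = 0.117 mA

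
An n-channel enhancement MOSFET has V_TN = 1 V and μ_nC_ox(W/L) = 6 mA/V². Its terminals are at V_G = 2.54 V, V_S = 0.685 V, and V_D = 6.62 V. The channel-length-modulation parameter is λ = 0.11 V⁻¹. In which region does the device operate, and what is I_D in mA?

V_GS = V_G − V_S = 2.54 − 0.685 = 1.85 V; V_DS = V_D − V_S = 6.62 − 0.685 = 5.94 V.
V_ov = V_GS − V_TN = 1.85 − 1 = 0.855 V.
Since V_DS = 5.94 V ≥ V_ov = 0.855 V, the device is in saturation.
I_D = ½ k_n V_ov² (1 + λ V_DS) = 0.5 × 6 × 0.855² × (1 + 0.11 × 5.94) = 3.62 mA.

Saturation; I_D = 3.62 mA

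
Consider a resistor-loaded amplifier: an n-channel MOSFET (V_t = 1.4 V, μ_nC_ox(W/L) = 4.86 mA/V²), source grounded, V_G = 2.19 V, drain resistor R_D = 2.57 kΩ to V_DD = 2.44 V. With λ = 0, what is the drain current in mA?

I_D = 0.846 mA

V_GS = V_G = 2.19 V, so V_ov = 2.19 − 1.4 = 0.79 V.
Assume saturation: I_D = ½ k_n V_ov² = 0.5 × 4.86 × 0.79² = 1.52 mA, giving V_DS = V_DD − I_D R_D = 2.44 − 1.52 × 2.57 = -1.46 V.
But -1.46 V < V_ov = 0.79 V, so the device is actually in triode.
In triode I_D = k_n[V_ov V_DS − ½ V_DS²] and I_D = (V_DD − V_DS)/R_D. Equating: 6.25 V_DS² − 10.87 V_DS + 2.44 = 0, giving V_DS = 0.265 V (the root below V_ov).
I_D = (2.44 − 0.265) / 2.57 = 0.846 mA.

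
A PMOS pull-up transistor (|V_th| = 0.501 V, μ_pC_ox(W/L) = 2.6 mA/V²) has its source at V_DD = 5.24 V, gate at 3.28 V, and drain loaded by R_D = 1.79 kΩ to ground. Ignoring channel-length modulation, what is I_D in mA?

I_D = 2.41 mA

V_SG = V_DD − V_G = 5.24 − 3.28 = 1.96 V, so V_ov = 1.96 − 0.501 = 1.46 V.
Assume saturation: I_D = ½ k_p V_ov² = 0.5 × 2.6 × 1.46² = 2.77 mA, giving V_SD = V_DD − I_D R_D = 5.24 − 2.77 × 1.79 = 0.287 V.
But 0.287 V < V_ov = 1.46 V, so the device is actually in triode.
In triode I_D = k_p[V_ov V_SD − ½ V_SD²] and I_D = (V_DD − V_SD)/R_D. Equating: 2.33 V_SD² − 7.79 V_SD + 5.24 = 0, giving V_SD = 0.932 V (the root below V_ov).
I_D = (5.24 − 0.932) / 1.79 = 2.41 mA.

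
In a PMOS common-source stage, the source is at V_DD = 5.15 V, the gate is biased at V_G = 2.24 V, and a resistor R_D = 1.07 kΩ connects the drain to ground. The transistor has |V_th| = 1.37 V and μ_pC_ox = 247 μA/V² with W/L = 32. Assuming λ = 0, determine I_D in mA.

I_D = 4.42 mA

V_SG = V_DD − V_G = 5.15 − 2.24 = 2.91 V, so V_ov = 2.91 − 1.37 = 1.54 V.
k_p = μ_pC_ox · (W/L) = 7.904 mA/V².
Assume saturation: I_D = ½ k_p V_ov² = 0.5 × 7.904 × 1.54² = 9.37 mA, giving V_SD = V_DD − I_D R_D = 5.15 − 9.37 × 1.07 = -4.88 V.
But -4.88 V < V_ov = 1.54 V, so the device is actually in triode.
In triode I_D = k_p[V_ov V_SD − ½ V_SD²] and I_D = (V_DD − V_SD)/R_D. Equating: 4.23 V_SD² − 14.02 V_SD + 5.15 = 0, giving V_SD = 0.421 V (the root below V_ov).
I_D = (5.15 − 0.421) / 1.07 = 4.42 mA.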